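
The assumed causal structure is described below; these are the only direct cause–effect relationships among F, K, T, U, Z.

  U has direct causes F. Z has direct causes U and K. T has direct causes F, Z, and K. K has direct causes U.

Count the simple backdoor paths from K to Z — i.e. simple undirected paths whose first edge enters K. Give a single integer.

2

A backdoor path from K to Z is any simple undirected path whose first edge points into K (i.e. leaves K via a parent).
Parents of K: {U}.
Enumerating:
  P1: K <- U <- F -> T <- Z
  P2: K <- U -> Z
That exhausts the simple backdoor paths. Count: 2.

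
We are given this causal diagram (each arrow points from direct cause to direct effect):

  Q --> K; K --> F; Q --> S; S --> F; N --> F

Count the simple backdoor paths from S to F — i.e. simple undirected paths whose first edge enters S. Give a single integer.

A backdoor path from S to F is any simple undirected path whose first edge points into S (i.e. leaves S via a parent).
Parents of S: {Q}.
Enumerating:
  P1: S <- Q -> K -> F
That exhausts the simple backdoor paths. Count: 1.

1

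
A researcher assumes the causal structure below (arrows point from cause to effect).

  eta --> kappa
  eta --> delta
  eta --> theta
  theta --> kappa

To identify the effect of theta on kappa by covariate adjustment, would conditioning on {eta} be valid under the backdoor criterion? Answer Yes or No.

Yes

Backdoor paths from theta to kappa (paths whose first edge points into theta):
  P1: theta <- eta -> kappa
Condition 1 (no descendant of theta in the set): holds — descendants of theta are {kappa}; none are in {eta}.
Condition 2 (every backdoor path blocked by {eta}):
  P1: blocked at fork node eta ∈ conditioning set.
{eta} satisfies the backdoor criterion.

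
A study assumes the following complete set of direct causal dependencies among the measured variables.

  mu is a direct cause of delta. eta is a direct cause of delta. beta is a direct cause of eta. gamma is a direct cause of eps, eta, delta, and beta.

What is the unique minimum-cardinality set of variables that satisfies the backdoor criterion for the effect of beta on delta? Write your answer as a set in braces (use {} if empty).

Variables eligible for adjustment (non-descendants of beta, excluding beta and delta): {eps, gamma, mu}.
Backdoor paths from beta to delta:
  P1: beta <- gamma -> eta -> delta
  P2: beta <- gamma -> delta
The empty set is not sufficient: P1 (beta <- gamma -> eta -> delta) has no collider blocking it and no conditioned non-collider, so it is open.
Try {gamma}:
  P1: blocked at fork node gamma ∈ conditioning set.
  P2: blocked at fork node gamma ∈ conditioning set.
{gamma} contains no descendant of beta and blocks every backdoor path.
No other singleton works — e.g. {mu} leaves P1 open — so {gamma} is the unique smallest valid adjustment set.

{gamma}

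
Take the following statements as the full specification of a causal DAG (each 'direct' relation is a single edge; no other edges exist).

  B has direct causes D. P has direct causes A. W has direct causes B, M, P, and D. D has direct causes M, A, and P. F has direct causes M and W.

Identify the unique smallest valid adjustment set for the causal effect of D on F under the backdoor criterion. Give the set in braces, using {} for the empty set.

Variables eligible for adjustment (non-descendants of D, excluding D and F): {A, M, P}.
Backdoor paths from D to F:
  P1: D <- A -> P -> W <- M -> F
  P2: D <- A -> P -> W -> F
  P3: D <- M -> W -> F
  P4: D <- M -> F
  P5: D <- P -> W <- M -> F
  P6: D <- P -> W -> F
The empty set is not sufficient: P2 (D <- A -> P -> W -> F) has no collider blocking it and no conditioned non-collider, so it is open.
Try {M, P}:
  P1: blocked at chain node P ∈ conditioning set.
  P2: blocked at chain node P ∈ conditioning set.
  P3: blocked at fork node M ∈ conditioning set.
  P4: blocked at fork node M ∈ conditioning set.
  P5: blocked at fork node P ∈ conditioning set.
  P6: blocked at fork node P ∈ conditioning set.
{M, P} contains no descendant of D and blocks every backdoor path.
Every element of {M, P} is needed (dropping M leaves P3 open; dropping P leaves P2 open), so no proper subset is valid.
Among all size-2 subsets of the eligible variables, only {M, P} blocks every backdoor path, so it is the unique smallest valid adjustment set.

{M, P}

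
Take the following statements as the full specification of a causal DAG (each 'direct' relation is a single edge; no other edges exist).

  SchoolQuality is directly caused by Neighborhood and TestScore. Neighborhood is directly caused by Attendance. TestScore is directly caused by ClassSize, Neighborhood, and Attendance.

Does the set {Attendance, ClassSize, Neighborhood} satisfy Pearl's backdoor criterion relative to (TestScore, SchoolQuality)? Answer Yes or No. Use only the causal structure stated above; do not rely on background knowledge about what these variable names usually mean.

Yes

Backdoor paths from TestScore to SchoolQuality (paths whose first edge points into TestScore):
  P1: TestScore <- Attendance -> Neighborhood -> SchoolQuality
  P2: TestScore <- Neighborhood -> SchoolQuality
Condition 1 (no descendant of TestScore in the set): holds — descendants of TestScore are {SchoolQuality}; none are in {Attendance, ClassSize, Neighborhood}.
Condition 2 (every backdoor path blocked by {Attendance, ClassSize, Neighborhood}):
  P1: blocked at fork node Attendance ∈ conditioning set.
  P2: blocked at fork node Neighborhood ∈ conditioning set.
{Attendance, ClassSize, Neighborhood} satisfies the backdoor criterion.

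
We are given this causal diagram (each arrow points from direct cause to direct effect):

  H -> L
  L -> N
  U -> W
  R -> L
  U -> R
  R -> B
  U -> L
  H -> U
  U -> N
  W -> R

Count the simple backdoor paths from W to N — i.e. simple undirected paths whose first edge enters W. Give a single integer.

A backdoor path from W to N is any simple undirected path whose first edge points into W (i.e. leaves W via a parent).
Parents of W: {U}.
Enumerating:
  P1: W <- U <- H -> L -> N
  P2: W <- U -> R -> L -> N
  P3: W <- U -> L -> N
  P4: W <- U -> N
That exhausts the simple backdoor paths. Count: 4.

4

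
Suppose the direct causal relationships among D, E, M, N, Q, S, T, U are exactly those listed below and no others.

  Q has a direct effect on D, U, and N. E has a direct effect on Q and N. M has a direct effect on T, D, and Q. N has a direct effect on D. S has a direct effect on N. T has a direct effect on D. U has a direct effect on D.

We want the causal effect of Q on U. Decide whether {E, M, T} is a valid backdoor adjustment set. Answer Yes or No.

Backdoor paths from Q to U (paths whose first edge points into Q):
  P1: Q <- M -> T -> D <- U
  P2: Q <- M -> D <- U
  P3: Q <- E -> N -> D <- U
Condition 1 (no descendant of Q in the set): holds — descendants of Q are {D, N, U}; none are in {E, M, T}.
Condition 2 (every backdoor path blocked by {E, M, T}):
  P1: blocked at fork node M ∈ conditioning set.
  P2: blocked at fork node M ∈ conditioning set.
  P3: blocked at fork node E ∈ conditioning set.
{E, M, T} satisfies the backdoor criterion.

Yes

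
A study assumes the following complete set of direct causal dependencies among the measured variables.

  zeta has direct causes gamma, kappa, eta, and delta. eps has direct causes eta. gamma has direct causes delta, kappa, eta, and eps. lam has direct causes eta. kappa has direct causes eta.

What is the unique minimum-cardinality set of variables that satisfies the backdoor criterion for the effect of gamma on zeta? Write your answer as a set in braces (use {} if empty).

Variables eligible for adjustment (non-descendants of gamma, excluding gamma and zeta): {delta, eps, eta, kappa, lam}.
Backdoor paths from gamma to zeta:
  P1: gamma <- eta -> kappa -> zeta
  P2: gamma <- eta -> zeta
  P3: gamma <- eps <- eta -> kappa -> zeta
  P4: gamma <- eps <- eta -> zeta
  P5: gamma <- kappa <- eta -> zeta
  P6: gamma <- kappa -> zeta
  P7: gamma <- delta -> zeta
The empty set is not sufficient: P1 (gamma <- eta -> kappa -> zeta) has no collider blocking it and no conditioned non-collider, so it is open.
Try {delta, eta, kappa}:
  P1: blocked at fork node eta ∈ conditioning set.
  P2: blocked at fork node eta ∈ conditioning set.
  P3: blocked at fork node eta ∈ conditioning set.
  P4: blocked at fork node eta ∈ conditioning set.
  P5: blocked at chain node kappa ∈ conditioning set.
  P6: blocked at fork node kappa ∈ conditioning set.
  P7: blocked at fork node delta ∈ conditioning set.
{delta, eta, kappa} contains no descendant of gamma and blocks every backdoor path.
Every element of {delta, eta, kappa} is needed (dropping delta leaves P7 open; dropping eta leaves P2 open; dropping kappa leaves P6 open), so no proper subset is valid.
Among all size-3 subsets of the eligible variables, only {delta, eta, kappa} blocks every backdoor path, so it is the unique smallest valid adjustment set.

{delta, eta, kappa}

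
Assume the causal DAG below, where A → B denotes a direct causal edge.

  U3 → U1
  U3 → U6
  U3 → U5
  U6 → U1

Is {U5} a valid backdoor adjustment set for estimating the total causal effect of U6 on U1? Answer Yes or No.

Backdoor paths from U6 to U1 (paths whose first edge points into U6):
  P1: U6 <- U3 -> U1
Condition 1 (no descendant of U6 in the set): holds — descendants of U6 are {U1}; none are in {U5}.
Condition 2 (every backdoor path blocked by {U5}):
  P1: open — no interior node is in the conditioning set.
{U5} does not satisfy the backdoor criterion.

No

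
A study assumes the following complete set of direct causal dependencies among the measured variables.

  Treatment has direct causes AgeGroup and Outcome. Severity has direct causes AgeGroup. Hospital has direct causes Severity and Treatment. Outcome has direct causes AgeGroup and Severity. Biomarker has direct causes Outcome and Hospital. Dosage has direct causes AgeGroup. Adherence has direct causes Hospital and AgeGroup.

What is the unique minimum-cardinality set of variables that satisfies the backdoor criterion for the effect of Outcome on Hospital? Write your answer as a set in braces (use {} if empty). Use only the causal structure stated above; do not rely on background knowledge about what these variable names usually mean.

{AgeGroup, Severity}

Variables eligible for adjustment (non-descendants of Outcome, excluding Outcome and Hospital): {AgeGroup, Dosage, Severity}.
Backdoor paths from Outcome to Hospital:
  P1: Outcome <- AgeGroup -> Severity -> Hospital
  P2: Outcome <- AgeGroup -> Treatment -> Hospital
  P3: Outcome <- AgeGroup -> Adherence <- Hospital
  P4: Outcome <- Severity <- AgeGroup -> Treatment -> Hospital
  P5: Outcome <- Severity <- AgeGroup -> Adherence <- Hospital
  P6: Outcome <- Severity -> Hospital
The empty set is not sufficient: P1 (Outcome <- AgeGroup -> Severity -> Hospital) has no collider blocking it and no conditioned non-collider, so it is open.
Try {AgeGroup, Severity}:
  P1: blocked at fork node AgeGroup ∈ conditioning set.
  P2: blocked at fork node AgeGroup ∈ conditioning set.
  P3: blocked at fork node AgeGroup ∈ conditioning set.
  P4: blocked at chain node Severity ∈ conditioning set.
  P5: blocked at chain node Severity ∈ conditioning set.
  P6: blocked at fork node Severity ∈ conditioning set.
{AgeGroup, Severity} contains no descendant of Outcome and blocks every backdoor path.
Every element of {AgeGroup, Severity} is needed (dropping AgeGroup leaves P2 open; dropping Severity leaves P6 open), so no proper subset is valid.
Among all size-2 subsets of the eligible variables, only {AgeGroup, Severity} blocks every backdoor path, so it is the unique smallest valid adjustment set.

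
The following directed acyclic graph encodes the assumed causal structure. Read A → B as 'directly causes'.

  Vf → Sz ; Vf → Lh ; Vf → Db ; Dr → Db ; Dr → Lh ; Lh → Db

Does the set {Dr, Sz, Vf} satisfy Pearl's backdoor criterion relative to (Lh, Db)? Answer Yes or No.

Backdoor paths from Lh to Db (paths whose first edge points into Lh):
  P1: Lh <- Dr -> Db
  P2: Lh <- Vf -> Db
Condition 1 (no descendant of Lh in the set): holds — descendants of Lh are {Db}; none are in {Dr, Sz, Vf}.
Condition 2 (every backdoor path blocked by {Dr, Sz, Vf}):
  P1: blocked at fork node Dr ∈ conditioning set.
  P2: blocked at fork node Vf ∈ conditioning set.
{Dr, Sz, Vf} satisfies the backdoor criterion.

Yes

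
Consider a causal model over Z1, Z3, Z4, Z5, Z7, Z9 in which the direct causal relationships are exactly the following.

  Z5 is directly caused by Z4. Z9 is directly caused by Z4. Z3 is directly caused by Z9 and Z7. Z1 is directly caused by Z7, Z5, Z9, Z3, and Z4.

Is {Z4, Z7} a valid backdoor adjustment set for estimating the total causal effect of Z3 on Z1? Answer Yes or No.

No

Backdoor paths from Z3 to Z1 (paths whose first edge points into Z3):
  P1: Z3 <- Z9 <- Z4 -> Z5 -> Z1
  P2: Z3 <- Z9 <- Z4 -> Z1
  P3: Z3 <- Z9 -> Z1
  P4: Z3 <- Z7 -> Z1
Condition 1 (no descendant of Z3 in the set): holds — descendants of Z3 are {Z1}; none are in {Z4, Z7}.
Condition 2 (every backdoor path blocked by {Z4, Z7}):
  P1: blocked at fork node Z4 ∈ conditioning set.
  P2: blocked at fork node Z4 ∈ conditioning set.
  P3: open — no interior node is in the conditioning set.
  P4: blocked at fork node Z7 ∈ conditioning set.
{Z4, Z7} does not satisfy the backdoor criterion.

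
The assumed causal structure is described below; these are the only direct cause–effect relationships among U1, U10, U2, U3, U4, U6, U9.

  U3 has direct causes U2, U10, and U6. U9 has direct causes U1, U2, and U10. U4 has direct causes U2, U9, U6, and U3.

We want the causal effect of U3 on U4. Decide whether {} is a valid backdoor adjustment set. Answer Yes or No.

Backdoor paths from U3 to U4 (paths whose first edge points into U3):
  P1: U3 <- U6 -> U4
  P2: U3 <- U10 -> U9 <- U2 -> U4
  P3: U3 <- U10 -> U9 -> U4
  P4: U3 <- U2 -> U9 -> U4
  P5: U3 <- U2 -> U4
Condition 1 (no descendant of U3 in the set): holds — descendants of U3 are {U4}; none are in {}.
Condition 2 (every backdoor path blocked by {}):
  P1: open — no interior node is in the conditioning set.
  P2: blocked at collider U9 (neither it nor any descendant is in the conditioning set).
  P3: open — no interior node is in the conditioning set.
  P4: open — no interior node is in the conditioning set.
  P5: open — no interior node is in the conditioning set.
{} does not satisfy the backdoor criterion.

No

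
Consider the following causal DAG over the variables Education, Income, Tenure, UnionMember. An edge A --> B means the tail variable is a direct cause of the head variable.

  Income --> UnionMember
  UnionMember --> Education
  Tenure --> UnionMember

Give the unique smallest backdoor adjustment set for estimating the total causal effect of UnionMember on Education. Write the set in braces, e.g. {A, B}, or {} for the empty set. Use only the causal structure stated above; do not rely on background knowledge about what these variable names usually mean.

Variables eligible for adjustment (non-descendants of UnionMember, excluding UnionMember and Education): {Income, Tenure}.
Backdoor paths from UnionMember to Education:
  (none)
With no backdoor paths the empty set already satisfies the criterion, and it is trivially minimal.

{}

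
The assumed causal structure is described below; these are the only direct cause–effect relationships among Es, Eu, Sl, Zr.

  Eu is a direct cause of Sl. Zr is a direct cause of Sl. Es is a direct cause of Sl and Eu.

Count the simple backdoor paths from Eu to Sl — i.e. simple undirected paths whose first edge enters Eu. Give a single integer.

A backdoor path from Eu to Sl is any simple undirected path whose first edge points into Eu (i.e. leaves Eu via a parent).
Parents of Eu: {Es}.
Enumerating:
  P1: Eu <- Es -> Sl
That exhausts the simple backdoor paths. Count: 1.

1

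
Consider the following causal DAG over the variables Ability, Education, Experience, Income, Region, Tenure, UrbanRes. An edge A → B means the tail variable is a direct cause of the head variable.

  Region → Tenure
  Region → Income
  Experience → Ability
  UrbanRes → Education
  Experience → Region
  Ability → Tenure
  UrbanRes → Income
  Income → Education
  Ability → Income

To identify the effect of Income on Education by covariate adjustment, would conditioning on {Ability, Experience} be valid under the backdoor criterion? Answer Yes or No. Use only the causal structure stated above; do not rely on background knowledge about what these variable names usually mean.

No

Backdoor paths from Income to Education (paths whose first edge points into Income):
  P1: Income <- UrbanRes -> Education
Condition 1 (no descendant of Income in the set): holds — descendants of Income are {Education}; none are in {Ability, Experience}.
Condition 2 (every backdoor path blocked by {Ability, Experience}):
  P1: open — no interior node is in the conditioning set.
{Ability, Experience} does not satisfy the backdoor criterion.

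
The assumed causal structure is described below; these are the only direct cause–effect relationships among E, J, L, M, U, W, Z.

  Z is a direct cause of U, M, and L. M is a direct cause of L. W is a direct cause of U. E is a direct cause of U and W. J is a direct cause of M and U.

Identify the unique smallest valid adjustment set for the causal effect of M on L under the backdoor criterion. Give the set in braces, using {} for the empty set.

{Z}

Variables eligible for adjustment (non-descendants of M, excluding M and L): {E, J, U, W, Z}.
Backdoor paths from M to L:
  P1: M <- J -> U <- Z -> L
  P2: M <- Z -> L
The empty set is not sufficient: P2 (M <- Z -> L) has no collider blocking it and no conditioned non-collider, so it is open.
Try {Z}:
  P1: blocked at collider U (neither it nor any descendant is in the conditioning set).
  P2: blocked at fork node Z ∈ conditioning set.
{Z} contains no descendant of M and blocks every backdoor path.
No other singleton works — e.g. {J} leaves P2 open — so {Z} is the unique smallest valid adjustment set.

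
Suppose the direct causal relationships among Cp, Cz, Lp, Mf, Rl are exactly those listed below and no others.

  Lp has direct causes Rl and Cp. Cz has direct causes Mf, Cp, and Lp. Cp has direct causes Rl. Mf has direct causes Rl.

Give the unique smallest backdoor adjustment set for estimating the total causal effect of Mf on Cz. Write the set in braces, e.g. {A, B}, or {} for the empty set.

Variables eligible for adjustment (non-descendants of Mf, excluding Mf and Cz): {Cp, Lp, Rl}.
Backdoor paths from Mf to Cz:
  P1: Mf <- Rl -> Cp -> Lp -> Cz
  P2: Mf <- Rl -> Cp -> Cz
  P3: Mf <- Rl -> Lp <- Cp -> Cz
  P4: Mf <- Rl -> Lp -> Cz
The empty set is not sufficient: P1 (Mf <- Rl -> Cp -> Lp -> Cz) has no collider blocking it and no conditioned non-collider, so it is open.
Try {Rl}:
  P1: blocked at fork node Rl ∈ conditioning set.
  P2: blocked at fork node Rl ∈ conditioning set.
  P3: blocked at fork node Rl ∈ conditioning set.
  P4: blocked at fork node Rl ∈ conditioning set.
{Rl} contains no descendant of Mf and blocks every backdoor path.
No other singleton works — e.g. {Cp} leaves P4 open — so {Rl} is the unique smallest valid adjustment set.

{Rl}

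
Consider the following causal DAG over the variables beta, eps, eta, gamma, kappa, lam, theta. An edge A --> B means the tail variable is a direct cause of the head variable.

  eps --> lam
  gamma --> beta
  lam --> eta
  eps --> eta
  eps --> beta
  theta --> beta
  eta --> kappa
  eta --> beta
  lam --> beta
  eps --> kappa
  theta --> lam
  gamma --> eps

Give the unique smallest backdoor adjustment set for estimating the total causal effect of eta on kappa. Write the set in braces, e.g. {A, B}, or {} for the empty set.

Variables eligible for adjustment (non-descendants of eta, excluding eta and kappa): {eps, gamma, lam, theta}.
Backdoor paths from eta to kappa:
  P1: eta <- eps -> kappa
  P2: eta <- lam <- theta -> beta <- gamma -> eps -> kappa
  P3: eta <- lam <- theta -> beta <- eps -> kappa
  P4: eta <- lam <- eps -> kappa
  P5: eta <- lam -> beta <- gamma -> eps -> kappa
  P6: eta <- lam -> beta <- eps -> kappa
The empty set is not sufficient: P1 (eta <- eps -> kappa) has no collider blocking it and no conditioned non-collider, so it is open.
Try {eps}:
  P1: blocked at fork node eps ∈ conditioning set.
  P2: blocked at collider beta (neither it nor any descendant is in the conditioning set).
  P3: blocked at collider beta (neither it nor any descendant is in the conditioning set).
  P4: blocked at fork node eps ∈ conditioning set.
  P5: blocked at collider beta (neither it nor any descendant is in the conditioning set).
  P6: blocked at collider beta (neither it nor any descendant is in the conditioning set).
{eps} contains no descendant of eta and blocks every backdoor path.
No other singleton works — e.g. {gamma} leaves P1 open — so {eps} is the unique smallest valid adjustment set.

{eps}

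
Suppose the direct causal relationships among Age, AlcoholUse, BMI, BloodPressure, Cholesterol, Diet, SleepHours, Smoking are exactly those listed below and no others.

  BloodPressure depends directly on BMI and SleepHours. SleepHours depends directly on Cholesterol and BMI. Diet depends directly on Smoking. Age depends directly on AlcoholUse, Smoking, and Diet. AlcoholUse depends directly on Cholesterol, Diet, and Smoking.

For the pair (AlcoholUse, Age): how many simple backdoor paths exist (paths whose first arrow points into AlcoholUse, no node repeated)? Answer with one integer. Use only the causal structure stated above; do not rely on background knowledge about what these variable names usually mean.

4

A backdoor path from AlcoholUse to Age is any simple undirected path whose first edge points into AlcoholUse (i.e. leaves AlcoholUse via a parent).
Parents of AlcoholUse: {Cholesterol, Diet, Smoking}.
Enumerating:
  P1: AlcoholUse <- Smoking -> Diet -> Age
  P2: AlcoholUse <- Smoking -> Age
  P3: AlcoholUse <- Diet <- Smoking -> Age
  P4: AlcoholUse <- Diet -> Age
That exhausts the simple backdoor paths. Count: 4.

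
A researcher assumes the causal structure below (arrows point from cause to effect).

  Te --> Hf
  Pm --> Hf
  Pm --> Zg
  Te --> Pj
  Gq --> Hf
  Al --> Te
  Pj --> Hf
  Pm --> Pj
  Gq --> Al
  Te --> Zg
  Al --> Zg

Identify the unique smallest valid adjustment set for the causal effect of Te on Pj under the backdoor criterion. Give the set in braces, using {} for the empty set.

{}

Variables eligible for adjustment (non-descendants of Te, excluding Te and Pj): {Al, Gq, Pm}.
Backdoor paths from Te to Pj:
  P1: Te <- Al <- Gq -> Hf <- Pm -> Pj
  P2: Te <- Al <- Gq -> Hf <- Pj
  P3: Te <- Al -> Zg <- Pm -> Pj
  P4: Te <- Al -> Zg <- Pm -> Hf <- Pj
Each backdoor path contains an unconditioned collider, so every path is already blocked with the empty conditioning set:
  P1: blocked at collider Hf (neither it nor any descendant is in the conditioning set).
  P2: blocked at collider Hf (neither it nor any descendant is in the conditioning set).
  P3: blocked at collider Zg (neither it nor any descendant is in the conditioning set).
  P4: blocked at collider Zg (neither it nor any descendant is in the conditioning set).
The empty set is therefore the unique smallest valid set.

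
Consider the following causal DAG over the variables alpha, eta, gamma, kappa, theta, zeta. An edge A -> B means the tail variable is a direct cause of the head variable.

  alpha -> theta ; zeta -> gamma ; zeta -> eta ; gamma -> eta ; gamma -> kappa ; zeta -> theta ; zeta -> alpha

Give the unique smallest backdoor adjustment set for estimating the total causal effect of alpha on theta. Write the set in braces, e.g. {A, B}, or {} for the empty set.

{zeta}

Variables eligible for adjustment (non-descendants of alpha, excluding alpha and theta): {eta, gamma, kappa, zeta}.
Backdoor paths from alpha to theta:
  P1: alpha <- zeta -> theta
The empty set is not sufficient: P1 (alpha <- zeta -> theta) has no collider blocking it and no conditioned non-collider, so it is open.
Try {zeta}:
  P1: blocked at fork node zeta ∈ conditioning set.
{zeta} contains no descendant of alpha and blocks every backdoor path.
No other singleton works — e.g. {gamma} leaves P1 open — so {zeta} is the unique smallest valid adjustment set.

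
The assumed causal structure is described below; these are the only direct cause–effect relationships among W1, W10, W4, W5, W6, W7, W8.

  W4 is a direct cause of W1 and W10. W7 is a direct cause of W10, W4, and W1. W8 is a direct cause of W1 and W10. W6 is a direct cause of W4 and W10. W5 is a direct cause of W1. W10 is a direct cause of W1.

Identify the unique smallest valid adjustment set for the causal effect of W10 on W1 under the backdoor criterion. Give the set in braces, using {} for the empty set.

Variables eligible for adjustment (non-descendants of W10, excluding W10 and W1): {W4, W5, W6, W7, W8}.
Backdoor paths from W10 to W1:
  P1: W10 <- W7 -> W4 -> W1
  P2: W10 <- W7 -> W1
  P3: W10 <- W8 -> W1
  P4: W10 <- W6 -> W4 <- W7 -> W1
  P5: W10 <- W6 -> W4 -> W1
  P6: W10 <- W4 <- W7 -> W1
  P7: W10 <- W4 -> W1
The empty set is not sufficient: P1 (W10 <- W7 -> W4 -> W1) has no collider blocking it and no conditioned non-collider, so it is open.
Try {W4, W7, W8}:
  P1: blocked at fork node W7 ∈ conditioning set.
  P2: blocked at fork node W7 ∈ conditioning set.
  P3: blocked at fork node W8 ∈ conditioning set.
  P4: blocked at fork node W7 ∈ conditioning set.
  P5: blocked at chain node W4 ∈ conditioning set.
  P6: blocked at chain node W4 ∈ conditioning set.
  P7: blocked at fork node W4 ∈ conditioning set.
{W4, W7, W8} contains no descendant of W10 and blocks every backdoor path.
Every element of {W4, W7, W8} is needed (dropping W4 leaves P5 open; dropping W7 leaves P2 open; dropping W8 leaves P3 open), so no proper subset is valid.
Among all size-3 subsets of the eligible variables, only {W4, W7, W8} blocks every backdoor path, so it is the unique smallest valid adjustment set.

{W4, W7, W8}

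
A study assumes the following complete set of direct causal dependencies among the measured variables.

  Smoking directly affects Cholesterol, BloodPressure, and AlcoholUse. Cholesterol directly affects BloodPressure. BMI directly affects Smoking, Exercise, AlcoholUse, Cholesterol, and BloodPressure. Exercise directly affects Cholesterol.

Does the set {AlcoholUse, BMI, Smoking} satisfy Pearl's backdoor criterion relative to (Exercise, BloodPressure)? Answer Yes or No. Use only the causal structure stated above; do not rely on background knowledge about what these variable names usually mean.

Backdoor paths from Exercise to BloodPressure (paths whose first edge points into Exercise):
  P1: Exercise <- BMI -> Smoking -> Cholesterol -> BloodPressure
  P2: Exercise <- BMI -> Smoking -> BloodPressure
  P3: Exercise <- BMI -> Cholesterol <- Smoking -> BloodPressure
  P4: Exercise <- BMI -> Cholesterol -> BloodPressure
  P5: Exercise <- BMI -> AlcoholUse <- Smoking -> Cholesterol -> BloodPressure
  P6: Exercise <- BMI -> AlcoholUse <- Smoking -> BloodPressure
  P7: Exercise <- BMI -> BloodPressure
Condition 1 (no descendant of Exercise in the set): holds — descendants of Exercise are {BloodPressure, Cholesterol}; none are in {AlcoholUse, BMI, Smoking}.
Condition 2 (every backdoor path blocked by {AlcoholUse, BMI, Smoking}):
  P1: blocked at fork node BMI ∈ conditioning set.
  P2: blocked at fork node BMI ∈ conditioning set.
  P3: blocked at fork node BMI ∈ conditioning set.
  P4: blocked at fork node BMI ∈ conditioning set.
  P5: blocked at fork node BMI ∈ conditioning set.
  P6: blocked at fork node BMI ∈ conditioning set.
  P7: blocked at fork node BMI ∈ conditioning set.
{AlcoholUse, BMI, Smoking} satisfies the backdoor criterion.

Yes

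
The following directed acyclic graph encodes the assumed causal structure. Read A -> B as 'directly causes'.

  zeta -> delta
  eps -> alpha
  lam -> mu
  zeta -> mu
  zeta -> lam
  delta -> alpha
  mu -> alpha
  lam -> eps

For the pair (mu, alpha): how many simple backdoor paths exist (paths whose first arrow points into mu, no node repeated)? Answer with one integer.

4

A backdoor path from mu to alpha is any simple undirected path whose first edge points into mu (i.e. leaves mu via a parent).
Parents of mu: {lam, zeta}.
Enumerating:
  P1: mu <- zeta -> lam -> eps -> alpha
  P2: mu <- zeta -> delta -> alpha
  P3: mu <- lam <- zeta -> delta -> alpha
  P4: mu <- lam -> eps -> alpha
That exhausts the simple backdoor paths. Count: 4.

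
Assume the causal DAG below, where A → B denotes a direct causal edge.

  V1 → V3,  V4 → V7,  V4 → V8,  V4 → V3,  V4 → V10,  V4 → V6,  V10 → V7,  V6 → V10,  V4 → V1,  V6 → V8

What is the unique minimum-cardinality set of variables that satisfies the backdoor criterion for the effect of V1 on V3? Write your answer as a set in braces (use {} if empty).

Variables eligible for adjustment (non-descendants of V1, excluding V1 and V3): {V10, V4, V6, V7, V8}.
Backdoor paths from V1 to V3:
  P1: V1 <- V4 -> V3
The empty set is not sufficient: P1 (V1 <- V4 -> V3) has no collider blocking it and no conditioned non-collider, so it is open.
Try {V4}:
  P1: blocked at fork node V4 ∈ conditioning set.
{V4} contains no descendant of V1 and blocks every backdoor path.
No other singleton works — e.g. {V6} leaves P1 open — so {V4} is the unique smallest valid adjustment set.

{V4}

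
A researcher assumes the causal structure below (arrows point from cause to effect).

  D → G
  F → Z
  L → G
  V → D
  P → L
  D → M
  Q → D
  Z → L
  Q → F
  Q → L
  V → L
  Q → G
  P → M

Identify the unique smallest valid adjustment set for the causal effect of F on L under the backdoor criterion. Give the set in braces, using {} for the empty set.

Variables eligible for adjustment (non-descendants of F, excluding F and L): {D, M, P, Q, V}.
Backdoor paths from F to L:
  P1: F <- Q -> D <- V -> L
  P2: F <- Q -> D -> M <- P -> L
  P3: F <- Q -> D -> G <- L
  P4: F <- Q -> L
  P5: F <- Q -> G <- D <- V -> L
  P6: F <- Q -> G <- D -> M <- P -> L
  P7: F <- Q -> G <- L
The empty set is not sufficient: P4 (F <- Q -> L) has no collider blocking it and no conditioned non-collider, so it is open.
Try {Q}:
  P1: blocked at fork node Q ∈ conditioning set.
  P2: blocked at fork node Q ∈ conditioning set.
  P3: blocked at fork node Q ∈ conditioning set.
  P4: blocked at fork node Q ∈ conditioning set.
  P5: blocked at fork node Q ∈ conditioning set.
  P6: blocked at fork node Q ∈ conditioning set.
  P7: blocked at fork node Q ∈ conditioning set.
{Q} contains no descendant of F and blocks every backdoor path.
No other singleton works — e.g. {P} leaves P4 open — so {Q} is the unique smallest valid adjustment set.

{Q}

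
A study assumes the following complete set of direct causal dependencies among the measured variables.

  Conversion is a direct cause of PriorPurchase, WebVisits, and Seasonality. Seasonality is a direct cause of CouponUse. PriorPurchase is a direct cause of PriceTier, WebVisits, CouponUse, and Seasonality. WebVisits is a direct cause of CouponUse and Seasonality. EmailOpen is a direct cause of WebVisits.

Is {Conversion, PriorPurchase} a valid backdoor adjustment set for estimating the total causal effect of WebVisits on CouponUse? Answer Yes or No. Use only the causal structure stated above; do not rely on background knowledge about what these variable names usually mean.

Yes

Backdoor paths from WebVisits to CouponUse (paths whose first edge points into WebVisits):
  P1: WebVisits <- Conversion -> PriorPurchase -> Seasonality -> CouponUse
  P2: WebVisits <- Conversion -> PriorPurchase -> CouponUse
  P3: WebVisits <- Conversion -> Seasonality <- PriorPurchase -> CouponUse
  P4: WebVisits <- Conversion -> Seasonality -> CouponUse
  P5: WebVisits <- PriorPurchase <- Conversion -> Seasonality -> CouponUse
  P6: WebVisits <- PriorPurchase -> Seasonality -> CouponUse
  P7: WebVisits <- PriorPurchase -> CouponUse
Condition 1 (no descendant of WebVisits in the set): holds — descendants of WebVisits are {CouponUse, Seasonality}; none are in {Conversion, PriorPurchase}.
Condition 2 (every backdoor path blocked by {Conversion, PriorPurchase}):
  P1: blocked at fork node Conversion ∈ conditioning set.
  P2: blocked at fork node Conversion ∈ conditioning set.
  P3: blocked at fork node Conversion ∈ conditioning set.
  P4: blocked at fork node Conversion ∈ conditioning set.
  P5: blocked at chain node PriorPurchase ∈ conditioning set.
  P6: blocked at fork node PriorPurchase ∈ conditioning set.
  P7: blocked at fork node PriorPurchase ∈ conditioning set.
{Conversion, PriorPurchase} satisfies the backdoor criterion.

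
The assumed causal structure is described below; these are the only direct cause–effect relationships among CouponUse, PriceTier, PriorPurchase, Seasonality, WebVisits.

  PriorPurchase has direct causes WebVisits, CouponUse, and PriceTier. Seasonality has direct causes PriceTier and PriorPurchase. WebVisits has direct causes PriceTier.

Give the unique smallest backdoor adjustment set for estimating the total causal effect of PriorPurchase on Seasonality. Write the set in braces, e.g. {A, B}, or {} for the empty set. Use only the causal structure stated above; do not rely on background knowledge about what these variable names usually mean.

Variables eligible for adjustment (non-descendants of PriorPurchase, excluding PriorPurchase and Seasonality): {CouponUse, PriceTier, WebVisits}.
Backdoor paths from PriorPurchase to Seasonality:
  P1: PriorPurchase <- PriceTier -> Seasonality
  P2: PriorPurchase <- WebVisits <- PriceTier -> Seasonality
The empty set is not sufficient: P1 (PriorPurchase <- PriceTier -> Seasonality) has no collider blocking it and no conditioned non-collider, so it is open.
Try {PriceTier}:
  P1: blocked at fork node PriceTier ∈ conditioning set.
  P2: blocked at fork node PriceTier ∈ conditioning set.
{PriceTier} contains no descendant of PriorPurchase and blocks every backdoor path.
No other singleton works — e.g. {WebVisits} leaves P1 open — so {PriceTier} is the unique smallest valid adjustment set.

{PriceTier}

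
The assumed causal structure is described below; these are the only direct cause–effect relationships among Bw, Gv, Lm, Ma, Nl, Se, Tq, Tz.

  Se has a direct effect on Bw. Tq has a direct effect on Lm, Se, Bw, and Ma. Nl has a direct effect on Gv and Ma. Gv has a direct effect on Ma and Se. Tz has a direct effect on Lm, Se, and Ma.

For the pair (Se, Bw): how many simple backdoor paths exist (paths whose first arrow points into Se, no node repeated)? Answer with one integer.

7

A backdoor path from Se to Bw is any simple undirected path whose first edge points into Se (i.e. leaves Se via a parent).
Parents of Se: {Gv, Tq, Tz}.
Enumerating:
  P1: Se <- Tq -> Bw
  P2: Se <- Tz -> Ma <- Tq -> Bw
  P3: Se <- Tz -> Lm <- Tq -> Bw
  P4: Se <- Gv <- Nl -> Ma <- Tq -> Bw
  P5: Se <- Gv <- Nl -> Ma <- Tz -> Lm <- Tq -> Bw
  P6: Se <- Gv -> Ma <- Tq -> Bw
  P7: Se <- Gv -> Ma <- Tz -> Lm <- Tq -> Bw
That exhausts the simple backdoor paths. Count: 7.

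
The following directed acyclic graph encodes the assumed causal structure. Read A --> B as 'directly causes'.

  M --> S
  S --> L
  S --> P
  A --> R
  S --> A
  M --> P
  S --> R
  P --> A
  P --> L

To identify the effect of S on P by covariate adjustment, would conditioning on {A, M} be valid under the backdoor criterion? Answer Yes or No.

No

Backdoor paths from S to P (paths whose first edge points into S):
  P1: S <- M -> P
Condition 1 (no descendant of S in the set): FAILS — A is a descendant of S.
Condition 2 (every backdoor path blocked by {A, M}):
  P1: blocked at fork node M ∈ conditioning set.
{A, M} does not satisfy the backdoor criterion.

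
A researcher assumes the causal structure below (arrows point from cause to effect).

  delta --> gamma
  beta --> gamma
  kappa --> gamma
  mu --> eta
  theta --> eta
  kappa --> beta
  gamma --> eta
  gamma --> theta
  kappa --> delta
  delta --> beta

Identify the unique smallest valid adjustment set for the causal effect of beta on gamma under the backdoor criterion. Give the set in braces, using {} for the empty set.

Variables eligible for adjustment (non-descendants of beta, excluding beta and gamma): {delta, kappa, mu}.
Backdoor paths from beta to gamma:
  P1: beta <- kappa -> delta -> gamma
  P2: beta <- kappa -> gamma
  P3: beta <- delta <- kappa -> gamma
  P4: beta <- delta -> gamma
The empty set is not sufficient: P1 (beta <- kappa -> delta -> gamma) has no collider blocking it and no conditioned non-collider, so it is open.
Try {delta, kappa}:
  P1: blocked at fork node kappa ∈ conditioning set.
  P2: blocked at fork node kappa ∈ conditioning set.
  P3: blocked at chain node delta ∈ conditioning set.
  P4: blocked at fork node delta ∈ conditioning set.
{delta, kappa} contains no descendant of beta and blocks every backdoor path.
Every element of {delta, kappa} is needed (dropping delta leaves P4 open; dropping kappa leaves P2 open), so no proper subset is valid.
Among all size-2 subsets of the eligible variables, only {delta, kappa} blocks every backdoor path, so it is the unique smallest valid adjustment set.

{delta, kappa}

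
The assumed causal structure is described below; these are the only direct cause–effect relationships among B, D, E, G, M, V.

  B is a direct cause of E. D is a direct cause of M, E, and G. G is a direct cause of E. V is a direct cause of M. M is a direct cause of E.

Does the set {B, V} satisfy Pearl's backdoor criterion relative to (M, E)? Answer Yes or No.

Backdoor paths from M to E (paths whose first edge points into M):
  P1: M <- D -> G -> E
  P2: M <- D -> E
Condition 1 (no descendant of M in the set): holds — descendants of M are {E}; none are in {B, V}.
Condition 2 (every backdoor path blocked by {B, V}):
  P1: open — no interior node is in the conditioning set.
  P2: open — no interior node is in the conditioning set.
{B, V} does not satisfy the backdoor criterion.

No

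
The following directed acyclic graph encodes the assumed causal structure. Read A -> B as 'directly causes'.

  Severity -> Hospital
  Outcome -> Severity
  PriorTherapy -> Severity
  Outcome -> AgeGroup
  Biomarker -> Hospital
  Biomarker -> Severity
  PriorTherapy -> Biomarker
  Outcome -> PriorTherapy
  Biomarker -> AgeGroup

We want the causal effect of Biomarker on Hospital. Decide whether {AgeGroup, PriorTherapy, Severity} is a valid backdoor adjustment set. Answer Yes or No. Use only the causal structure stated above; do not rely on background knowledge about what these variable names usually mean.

Backdoor paths from Biomarker to Hospital (paths whose first edge points into Biomarker):
  P1: Biomarker <- PriorTherapy <- Outcome -> Severity -> Hospital
  P2: Biomarker <- PriorTherapy -> Severity -> Hospital
Condition 1 (no descendant of Biomarker in the set): FAILS — AgeGroup and Severity are descendants of Biomarker.
Condition 2 (every backdoor path blocked by {AgeGroup, PriorTherapy, Severity}):
  P1: blocked at chain node PriorTherapy ∈ conditioning set.
  P2: blocked at fork node PriorTherapy ∈ conditioning set.
{AgeGroup, PriorTherapy, Severity} does not satisfy the backdoor criterion.

No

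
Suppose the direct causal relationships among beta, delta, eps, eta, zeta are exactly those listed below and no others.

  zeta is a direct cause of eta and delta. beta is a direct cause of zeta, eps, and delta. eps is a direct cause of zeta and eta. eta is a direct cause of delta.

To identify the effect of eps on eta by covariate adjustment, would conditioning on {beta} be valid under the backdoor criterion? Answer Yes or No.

Backdoor paths from eps to eta (paths whose first edge points into eps):
  P1: eps <- beta -> zeta -> eta
  P2: eps <- beta -> zeta -> delta <- eta
  P3: eps <- beta -> delta <- zeta -> eta
  P4: eps <- beta -> delta <- eta
Condition 1 (no descendant of eps in the set): holds — descendants of eps are {delta, eta, zeta}; none are in {beta}.
Condition 2 (every backdoor path blocked by {beta}):
  P1: blocked at fork node beta ∈ conditioning set.
  P2: blocked at fork node beta ∈ conditioning set.
  P3: blocked at fork node beta ∈ conditioning set.
  P4: blocked at fork node beta ∈ conditioning set.
{beta} satisfies the backdoor criterion.

Yes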